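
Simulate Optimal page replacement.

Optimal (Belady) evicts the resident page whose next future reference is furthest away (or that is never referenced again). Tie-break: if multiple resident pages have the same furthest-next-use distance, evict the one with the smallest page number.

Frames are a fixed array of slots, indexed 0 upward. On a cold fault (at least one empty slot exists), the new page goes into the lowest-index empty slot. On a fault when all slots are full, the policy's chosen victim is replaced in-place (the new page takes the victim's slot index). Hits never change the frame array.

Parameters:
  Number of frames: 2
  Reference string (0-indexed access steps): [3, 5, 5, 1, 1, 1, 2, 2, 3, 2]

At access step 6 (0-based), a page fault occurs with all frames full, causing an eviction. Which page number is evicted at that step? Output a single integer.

Step 0: ref 3 -> FAULT, frames=[3,-]
Step 1: ref 5 -> FAULT, frames=[3,5]
Step 2: ref 5 -> HIT, frames=[3,5]
Step 3: ref 1 -> FAULT, evict 5, frames=[3,1]
Step 4: ref 1 -> HIT, frames=[3,1]
Step 5: ref 1 -> HIT, frames=[3,1]
Step 6: ref 2 -> FAULT, evict 1, frames=[3,2]
At step 6: evicted page 1

Answer: 1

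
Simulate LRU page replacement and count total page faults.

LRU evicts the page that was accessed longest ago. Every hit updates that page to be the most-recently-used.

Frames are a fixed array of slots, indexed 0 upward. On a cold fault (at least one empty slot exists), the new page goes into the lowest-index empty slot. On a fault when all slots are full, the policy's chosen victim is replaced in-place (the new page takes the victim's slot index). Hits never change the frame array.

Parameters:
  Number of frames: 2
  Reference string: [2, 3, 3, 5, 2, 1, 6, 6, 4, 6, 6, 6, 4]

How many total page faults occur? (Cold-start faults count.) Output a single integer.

Step 0: ref 2 → FAULT, frames=[2,-]
Step 1: ref 3 → FAULT, frames=[2,3]
Step 2: ref 3 → HIT, frames=[2,3]
Step 3: ref 5 → FAULT (evict 2), frames=[5,3]
Step 4: ref 2 → FAULT (evict 3), frames=[5,2]
Step 5: ref 1 → FAULT (evict 5), frames=[1,2]
Step 6: ref 6 → FAULT (evict 2), frames=[1,6]
Step 7: ref 6 → HIT, frames=[1,6]
Step 8: ref 4 → FAULT (evict 1), frames=[4,6]
Step 9: ref 6 → HIT, frames=[4,6]
Step 10: ref 6 → HIT, frames=[4,6]
Step 11: ref 6 → HIT, frames=[4,6]
Step 12: ref 4 → HIT, frames=[4,6]
Total faults: 7

Answer: 7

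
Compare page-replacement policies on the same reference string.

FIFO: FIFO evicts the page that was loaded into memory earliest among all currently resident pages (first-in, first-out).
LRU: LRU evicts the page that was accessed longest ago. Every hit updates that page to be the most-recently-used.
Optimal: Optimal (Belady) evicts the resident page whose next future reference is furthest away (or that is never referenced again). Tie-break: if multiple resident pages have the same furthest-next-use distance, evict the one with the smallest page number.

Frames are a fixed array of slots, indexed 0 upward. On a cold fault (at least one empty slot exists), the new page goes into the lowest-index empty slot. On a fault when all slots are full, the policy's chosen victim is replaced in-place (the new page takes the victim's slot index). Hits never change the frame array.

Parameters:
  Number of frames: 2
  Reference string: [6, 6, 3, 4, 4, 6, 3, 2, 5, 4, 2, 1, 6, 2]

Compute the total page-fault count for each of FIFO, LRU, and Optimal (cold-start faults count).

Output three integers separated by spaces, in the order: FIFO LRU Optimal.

Answer: 12 12 9

Derivation:
--- FIFO ---
  step 0: ref 6 -> FAULT, frames=[6,-] (faults so far: 1)
  step 1: ref 6 -> HIT, frames=[6,-] (faults so far: 1)
  step 2: ref 3 -> FAULT, frames=[6,3] (faults so far: 2)
  step 3: ref 4 -> FAULT, evict 6, frames=[4,3] (faults so far: 3)
  step 4: ref 4 -> HIT, frames=[4,3] (faults so far: 3)
  step 5: ref 6 -> FAULT, evict 3, frames=[4,6] (faults so far: 4)
  step 6: ref 3 -> FAULT, evict 4, frames=[3,6] (faults so far: 5)
  step 7: ref 2 -> FAULT, evict 6, frames=[3,2] (faults so far: 6)
  step 8: ref 5 -> FAULT, evict 3, frames=[5,2] (faults so far: 7)
  step 9: ref 4 -> FAULT, evict 2, frames=[5,4] (faults so far: 8)
  step 10: ref 2 -> FAULT, evict 5, frames=[2,4] (faults so far: 9)
  step 11: ref 1 -> FAULT, evict 4, frames=[2,1] (faults so far: 10)
  step 12: ref 6 -> FAULT, evict 2, frames=[6,1] (faults so far: 11)
  step 13: ref 2 -> FAULT, evict 1, frames=[6,2] (faults so far: 12)
  FIFO total faults: 12
--- LRU ---
  step 0: ref 6 -> FAULT, frames=[6,-] (faults so far: 1)
  step 1: ref 6 -> HIT, frames=[6,-] (faults so far: 1)
  step 2: ref 3 -> FAULT, frames=[6,3] (faults so far: 2)
  step 3: ref 4 -> FAULT, evict 6, frames=[4,3] (faults so far: 3)
  step 4: ref 4 -> HIT, frames=[4,3] (faults so far: 3)
  step 5: ref 6 -> FAULT, evict 3, frames=[4,6] (faults so far: 4)
  step 6: ref 3 -> FAULT, evict 4, frames=[3,6] (faults so far: 5)
  step 7: ref 2 -> FAULT, evict 6, frames=[3,2] (faults so far: 6)
  step 8: ref 5 -> FAULT, evict 3, frames=[5,2] (faults so far: 7)
  step 9: ref 4 -> FAULT, evict 2, frames=[5,4] (faults so far: 8)
  step 10: ref 2 -> FAULT, evict 5, frames=[2,4] (faults so far: 9)
  step 11: ref 1 -> FAULT, evict 4, frames=[2,1] (faults so far: 10)
  step 12: ref 6 -> FAULT, evict 2, frames=[6,1] (faults so far: 11)
  step 13: ref 2 -> FAULT, evict 1, frames=[6,2] (faults so far: 12)
  LRU total faults: 12
--- Optimal ---
  step 0: ref 6 -> FAULT, frames=[6,-] (faults so far: 1)
  step 1: ref 6 -> HIT, frames=[6,-] (faults so far: 1)
  step 2: ref 3 -> FAULT, frames=[6,3] (faults so far: 2)
  step 3: ref 4 -> FAULT, evict 3, frames=[6,4] (faults so far: 3)
  step 4: ref 4 -> HIT, frames=[6,4] (faults so far: 3)
  step 5: ref 6 -> HIT, frames=[6,4] (faults so far: 3)
  step 6: ref 3 -> FAULT, evict 6, frames=[3,4] (faults so far: 4)
  step 7: ref 2 -> FAULT, evict 3, frames=[2,4] (faults so far: 5)
  step 8: ref 5 -> FAULT, evict 2, frames=[5,4] (faults so far: 6)
  step 9: ref 4 -> HIT, frames=[5,4] (faults so far: 6)
  step 10: ref 2 -> FAULT, evict 4, frames=[5,2] (faults so far: 7)
  step 11: ref 1 -> FAULT, evict 5, frames=[1,2] (faults so far: 8)
  step 12: ref 6 -> FAULT, evict 1, frames=[6,2] (faults so far: 9)
  step 13: ref 2 -> HIT, frames=[6,2] (faults so far: 9)
  Optimal total faults: 9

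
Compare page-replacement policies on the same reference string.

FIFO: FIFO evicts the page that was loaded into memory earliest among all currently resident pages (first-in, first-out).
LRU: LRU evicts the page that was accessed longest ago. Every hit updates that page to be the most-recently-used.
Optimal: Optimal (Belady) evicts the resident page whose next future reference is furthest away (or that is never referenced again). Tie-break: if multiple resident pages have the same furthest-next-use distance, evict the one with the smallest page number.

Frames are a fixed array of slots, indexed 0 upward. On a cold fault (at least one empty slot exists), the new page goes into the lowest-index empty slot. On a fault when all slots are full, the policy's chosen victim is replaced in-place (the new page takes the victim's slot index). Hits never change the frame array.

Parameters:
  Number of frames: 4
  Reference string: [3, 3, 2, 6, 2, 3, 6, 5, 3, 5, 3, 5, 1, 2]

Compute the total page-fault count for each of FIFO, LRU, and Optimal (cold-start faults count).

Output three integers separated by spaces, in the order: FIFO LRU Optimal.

--- FIFO ---
  step 0: ref 3 -> FAULT, frames=[3,-,-,-] (faults so far: 1)
  step 1: ref 3 -> HIT, frames=[3,-,-,-] (faults so far: 1)
  step 2: ref 2 -> FAULT, frames=[3,2,-,-] (faults so far: 2)
  step 3: ref 6 -> FAULT, frames=[3,2,6,-] (faults so far: 3)
  step 4: ref 2 -> HIT, frames=[3,2,6,-] (faults so far: 3)
  step 5: ref 3 -> HIT, frames=[3,2,6,-] (faults so far: 3)
  step 6: ref 6 -> HIT, frames=[3,2,6,-] (faults so far: 3)
  step 7: ref 5 -> FAULT, frames=[3,2,6,5] (faults so far: 4)
  step 8: ref 3 -> HIT, frames=[3,2,6,5] (faults so far: 4)
  step 9: ref 5 -> HIT, frames=[3,2,6,5] (faults so far: 4)
  step 10: ref 3 -> HIT, frames=[3,2,6,5] (faults so far: 4)
  step 11: ref 5 -> HIT, frames=[3,2,6,5] (faults so far: 4)
  step 12: ref 1 -> FAULT, evict 3, frames=[1,2,6,5] (faults so far: 5)
  step 13: ref 2 -> HIT, frames=[1,2,6,5] (faults so far: 5)
  FIFO total faults: 5
--- LRU ---
  step 0: ref 3 -> FAULT, frames=[3,-,-,-] (faults so far: 1)
  step 1: ref 3 -> HIT, frames=[3,-,-,-] (faults so far: 1)
  step 2: ref 2 -> FAULT, frames=[3,2,-,-] (faults so far: 2)
  step 3: ref 6 -> FAULT, frames=[3,2,6,-] (faults so far: 3)
  step 4: ref 2 -> HIT, frames=[3,2,6,-] (faults so far: 3)
  step 5: ref 3 -> HIT, frames=[3,2,6,-] (faults so far: 3)
  step 6: ref 6 -> HIT, frames=[3,2,6,-] (faults so far: 3)
  step 7: ref 5 -> FAULT, frames=[3,2,6,5] (faults so far: 4)
  step 8: ref 3 -> HIT, frames=[3,2,6,5] (faults so far: 4)
  step 9: ref 5 -> HIT, frames=[3,2,6,5] (faults so far: 4)
  step 10: ref 3 -> HIT, frames=[3,2,6,5] (faults so far: 4)
  step 11: ref 5 -> HIT, frames=[3,2,6,5] (faults so far: 4)
  step 12: ref 1 -> FAULT, evict 2, frames=[3,1,6,5] (faults so far: 5)
  step 13: ref 2 -> FAULT, evict 6, frames=[3,1,2,5] (faults so far: 6)
  LRU total faults: 6
--- Optimal ---
  step 0: ref 3 -> FAULT, frames=[3,-,-,-] (faults so far: 1)
  step 1: ref 3 -> HIT, frames=[3,-,-,-] (faults so far: 1)
  step 2: ref 2 -> FAULT, frames=[3,2,-,-] (faults so far: 2)
  step 3: ref 6 -> FAULT, frames=[3,2,6,-] (faults so far: 3)
  step 4: ref 2 -> HIT, frames=[3,2,6,-] (faults so far: 3)
  step 5: ref 3 -> HIT, frames=[3,2,6,-] (faults so far: 3)
  step 6: ref 6 -> HIT, frames=[3,2,6,-] (faults so far: 3)
  step 7: ref 5 -> FAULT, frames=[3,2,6,5] (faults so far: 4)
  step 8: ref 3 -> HIT, frames=[3,2,6,5] (faults so far: 4)
  step 9: ref 5 -> HIT, frames=[3,2,6,5] (faults so far: 4)
  step 10: ref 3 -> HIT, frames=[3,2,6,5] (faults so far: 4)
  step 11: ref 5 -> HIT, frames=[3,2,6,5] (faults so far: 4)
  step 12: ref 1 -> FAULT, evict 3, frames=[1,2,6,5] (faults so far: 5)
  step 13: ref 2 -> HIT, frames=[1,2,6,5] (faults so far: 5)
  Optimal total faults: 5

Answer: 5 6 5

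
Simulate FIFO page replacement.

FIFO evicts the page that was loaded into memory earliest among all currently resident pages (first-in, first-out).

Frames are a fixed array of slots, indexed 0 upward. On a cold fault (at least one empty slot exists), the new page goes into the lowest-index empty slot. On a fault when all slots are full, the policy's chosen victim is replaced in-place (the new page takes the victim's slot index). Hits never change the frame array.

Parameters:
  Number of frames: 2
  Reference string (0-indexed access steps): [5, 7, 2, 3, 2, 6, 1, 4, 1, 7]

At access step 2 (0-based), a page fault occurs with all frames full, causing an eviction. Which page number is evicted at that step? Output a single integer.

Answer: 5

Derivation:
Step 0: ref 5 -> FAULT, frames=[5,-]
Step 1: ref 7 -> FAULT, frames=[5,7]
Step 2: ref 2 -> FAULT, evict 5, frames=[2,7]
At step 2: evicted page 5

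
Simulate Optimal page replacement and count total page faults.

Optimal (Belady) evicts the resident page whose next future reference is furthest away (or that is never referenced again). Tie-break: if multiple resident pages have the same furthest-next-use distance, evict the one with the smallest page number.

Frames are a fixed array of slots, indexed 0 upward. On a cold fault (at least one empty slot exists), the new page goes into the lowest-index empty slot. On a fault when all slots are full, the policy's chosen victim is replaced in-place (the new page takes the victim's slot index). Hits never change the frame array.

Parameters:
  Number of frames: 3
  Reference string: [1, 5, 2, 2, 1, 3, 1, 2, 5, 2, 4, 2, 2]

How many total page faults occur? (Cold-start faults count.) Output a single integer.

Answer: 6

Derivation:
Step 0: ref 1 → FAULT, frames=[1,-,-]
Step 1: ref 5 → FAULT, frames=[1,5,-]
Step 2: ref 2 → FAULT, frames=[1,5,2]
Step 3: ref 2 → HIT, frames=[1,5,2]
Step 4: ref 1 → HIT, frames=[1,5,2]
Step 5: ref 3 → FAULT (evict 5), frames=[1,3,2]
Step 6: ref 1 → HIT, frames=[1,3,2]
Step 7: ref 2 → HIT, frames=[1,3,2]
Step 8: ref 5 → FAULT (evict 1), frames=[5,3,2]
Step 9: ref 2 → HIT, frames=[5,3,2]
Step 10: ref 4 → FAULT (evict 3), frames=[5,4,2]
Step 11: ref 2 → HIT, frames=[5,4,2]
Step 12: ref 2 → HIT, frames=[5,4,2]
Total faults: 6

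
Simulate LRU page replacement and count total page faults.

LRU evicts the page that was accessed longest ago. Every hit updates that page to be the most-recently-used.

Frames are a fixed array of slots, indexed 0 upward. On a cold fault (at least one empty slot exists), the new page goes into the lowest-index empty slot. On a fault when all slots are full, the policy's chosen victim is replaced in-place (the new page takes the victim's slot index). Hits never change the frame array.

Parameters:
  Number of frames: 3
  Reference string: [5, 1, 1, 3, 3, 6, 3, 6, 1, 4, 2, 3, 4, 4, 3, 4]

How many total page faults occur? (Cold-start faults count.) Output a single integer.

Step 0: ref 5 → FAULT, frames=[5,-,-]
Step 1: ref 1 → FAULT, frames=[5,1,-]
Step 2: ref 1 → HIT, frames=[5,1,-]
Step 3: ref 3 → FAULT, frames=[5,1,3]
Step 4: ref 3 → HIT, frames=[5,1,3]
Step 5: ref 6 → FAULT (evict 5), frames=[6,1,3]
Step 6: ref 3 → HIT, frames=[6,1,3]
Step 7: ref 6 → HIT, frames=[6,1,3]
Step 8: ref 1 → HIT, frames=[6,1,3]
Step 9: ref 4 → FAULT (evict 3), frames=[6,1,4]
Step 10: ref 2 → FAULT (evict 6), frames=[2,1,4]
Step 11: ref 3 → FAULT (evict 1), frames=[2,3,4]
Step 12: ref 4 → HIT, frames=[2,3,4]
Step 13: ref 4 → HIT, frames=[2,3,4]
Step 14: ref 3 → HIT, frames=[2,3,4]
Step 15: ref 4 → HIT, frames=[2,3,4]
Total faults: 7

Answer: 7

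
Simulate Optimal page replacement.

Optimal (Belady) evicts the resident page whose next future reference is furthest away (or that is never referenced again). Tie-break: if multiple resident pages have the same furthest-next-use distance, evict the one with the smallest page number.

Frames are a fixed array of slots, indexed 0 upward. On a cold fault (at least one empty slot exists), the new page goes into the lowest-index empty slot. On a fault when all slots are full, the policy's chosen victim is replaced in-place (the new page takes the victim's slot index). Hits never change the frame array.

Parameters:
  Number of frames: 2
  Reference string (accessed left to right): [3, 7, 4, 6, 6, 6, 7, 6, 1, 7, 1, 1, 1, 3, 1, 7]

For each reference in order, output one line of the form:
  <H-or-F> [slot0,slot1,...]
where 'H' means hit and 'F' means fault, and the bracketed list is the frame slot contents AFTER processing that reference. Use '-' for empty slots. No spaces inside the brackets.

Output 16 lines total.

F [3,-]
F [3,7]
F [4,7]
F [6,7]
H [6,7]
H [6,7]
H [6,7]
H [6,7]
F [1,7]
H [1,7]
H [1,7]
H [1,7]
H [1,7]
F [1,3]
H [1,3]
F [7,3]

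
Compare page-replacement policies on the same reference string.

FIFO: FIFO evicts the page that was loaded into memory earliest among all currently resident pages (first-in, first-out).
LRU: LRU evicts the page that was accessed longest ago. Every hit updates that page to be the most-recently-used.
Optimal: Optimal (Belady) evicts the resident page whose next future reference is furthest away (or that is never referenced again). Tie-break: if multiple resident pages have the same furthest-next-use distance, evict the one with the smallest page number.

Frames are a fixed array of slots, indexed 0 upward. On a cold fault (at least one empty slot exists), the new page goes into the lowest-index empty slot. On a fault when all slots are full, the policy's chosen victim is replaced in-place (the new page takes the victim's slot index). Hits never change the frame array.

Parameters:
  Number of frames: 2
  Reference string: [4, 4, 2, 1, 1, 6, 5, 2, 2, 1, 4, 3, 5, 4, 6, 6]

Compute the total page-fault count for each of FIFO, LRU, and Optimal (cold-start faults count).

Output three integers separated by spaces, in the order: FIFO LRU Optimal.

--- FIFO ---
  step 0: ref 4 -> FAULT, frames=[4,-] (faults so far: 1)
  step 1: ref 4 -> HIT, frames=[4,-] (faults so far: 1)
  step 2: ref 2 -> FAULT, frames=[4,2] (faults so far: 2)
  step 3: ref 1 -> FAULT, evict 4, frames=[1,2] (faults so far: 3)
  step 4: ref 1 -> HIT, frames=[1,2] (faults so far: 3)
  step 5: ref 6 -> FAULT, evict 2, frames=[1,6] (faults so far: 4)
  step 6: ref 5 -> FAULT, evict 1, frames=[5,6] (faults so far: 5)
  step 7: ref 2 -> FAULT, evict 6, frames=[5,2] (faults so far: 6)
  step 8: ref 2 -> HIT, frames=[5,2] (faults so far: 6)
  step 9: ref 1 -> FAULT, evict 5, frames=[1,2] (faults so far: 7)
  step 10: ref 4 -> FAULT, evict 2, frames=[1,4] (faults so far: 8)
  step 11: ref 3 -> FAULT, evict 1, frames=[3,4] (faults so far: 9)
  step 12: ref 5 -> FAULT, evict 4, frames=[3,5] (faults so far: 10)
  step 13: ref 4 -> FAULT, evict 3, frames=[4,5] (faults so far: 11)
  step 14: ref 6 -> FAULT, evict 5, frames=[4,6] (faults so far: 12)
  step 15: ref 6 -> HIT, frames=[4,6] (faults so far: 12)
  FIFO total faults: 12
--- LRU ---
  step 0: ref 4 -> FAULT, frames=[4,-] (faults so far: 1)
  step 1: ref 4 -> HIT, frames=[4,-] (faults so far: 1)
  step 2: ref 2 -> FAULT, frames=[4,2] (faults so far: 2)
  step 3: ref 1 -> FAULT, evict 4, frames=[1,2] (faults so far: 3)
  step 4: ref 1 -> HIT, frames=[1,2] (faults so far: 3)
  step 5: ref 6 -> FAULT, evict 2, frames=[1,6] (faults so far: 4)
  step 6: ref 5 -> FAULT, evict 1, frames=[5,6] (faults so far: 5)
  step 7: ref 2 -> FAULT, evict 6, frames=[5,2] (faults so far: 6)
  step 8: ref 2 -> HIT, frames=[5,2] (faults so far: 6)
  step 9: ref 1 -> FAULT, evict 5, frames=[1,2] (faults so far: 7)
  step 10: ref 4 -> FAULT, evict 2, frames=[1,4] (faults so far: 8)
  step 11: ref 3 -> FAULT, evict 1, frames=[3,4] (faults so far: 9)
  step 12: ref 5 -> FAULT, evict 4, frames=[3,5] (faults so far: 10)
  step 13: ref 4 -> FAULT, evict 3, frames=[4,5] (faults so far: 11)
  step 14: ref 6 -> FAULT, evict 5, frames=[4,6] (faults so far: 12)
  step 15: ref 6 -> HIT, frames=[4,6] (faults so far: 12)
  LRU total faults: 12
--- Optimal ---
  step 0: ref 4 -> FAULT, frames=[4,-] (faults so far: 1)
  step 1: ref 4 -> HIT, frames=[4,-] (faults so far: 1)
  step 2: ref 2 -> FAULT, frames=[4,2] (faults so far: 2)
  step 3: ref 1 -> FAULT, evict 4, frames=[1,2] (faults so far: 3)
  step 4: ref 1 -> HIT, frames=[1,2] (faults so far: 3)
  step 5: ref 6 -> FAULT, evict 1, frames=[6,2] (faults so far: 4)
  step 6: ref 5 -> FAULT, evict 6, frames=[5,2] (faults so far: 5)
  step 7: ref 2 -> HIT, frames=[5,2] (faults so far: 5)
  step 8: ref 2 -> HIT, frames=[5,2] (faults so far: 5)
  step 9: ref 1 -> FAULT, evict 2, frames=[5,1] (faults so far: 6)
  step 10: ref 4 -> FAULT, evict 1, frames=[5,4] (faults so far: 7)
  step 11: ref 3 -> FAULT, evict 4, frames=[5,3] (faults so far: 8)
  step 12: ref 5 -> HIT, frames=[5,3] (faults so far: 8)
  step 13: ref 4 -> FAULT, evict 3, frames=[5,4] (faults so far: 9)
  step 14: ref 6 -> FAULT, evict 4, frames=[5,6] (faults so far: 10)
  step 15: ref 6 -> HIT, frames=[5,6] (faults so far: 10)
  Optimal total faults: 10

Answer: 12 12 10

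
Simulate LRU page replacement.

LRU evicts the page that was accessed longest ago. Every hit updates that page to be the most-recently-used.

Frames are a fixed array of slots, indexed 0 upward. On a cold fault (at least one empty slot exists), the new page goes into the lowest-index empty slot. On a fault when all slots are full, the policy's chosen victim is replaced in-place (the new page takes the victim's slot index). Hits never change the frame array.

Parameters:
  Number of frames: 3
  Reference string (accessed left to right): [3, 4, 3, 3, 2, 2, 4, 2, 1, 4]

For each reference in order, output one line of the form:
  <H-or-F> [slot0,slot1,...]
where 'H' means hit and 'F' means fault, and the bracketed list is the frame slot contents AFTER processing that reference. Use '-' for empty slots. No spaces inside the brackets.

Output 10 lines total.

F [3,-,-]
F [3,4,-]
H [3,4,-]
H [3,4,-]
F [3,4,2]
H [3,4,2]
H [3,4,2]
H [3,4,2]
F [1,4,2]
H [1,4,2]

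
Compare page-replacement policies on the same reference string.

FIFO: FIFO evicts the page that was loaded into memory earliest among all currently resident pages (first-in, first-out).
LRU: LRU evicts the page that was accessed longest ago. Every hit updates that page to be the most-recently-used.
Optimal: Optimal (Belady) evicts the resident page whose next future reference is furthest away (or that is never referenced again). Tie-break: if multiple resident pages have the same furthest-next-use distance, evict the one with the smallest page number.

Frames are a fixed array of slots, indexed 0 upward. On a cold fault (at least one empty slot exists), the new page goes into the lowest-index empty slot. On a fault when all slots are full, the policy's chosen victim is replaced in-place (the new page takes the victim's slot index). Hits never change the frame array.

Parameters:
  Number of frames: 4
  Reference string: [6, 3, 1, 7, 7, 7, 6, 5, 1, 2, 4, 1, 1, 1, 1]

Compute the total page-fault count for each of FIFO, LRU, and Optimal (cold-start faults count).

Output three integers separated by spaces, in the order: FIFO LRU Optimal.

--- FIFO ---
  step 0: ref 6 -> FAULT, frames=[6,-,-,-] (faults so far: 1)
  step 1: ref 3 -> FAULT, frames=[6,3,-,-] (faults so far: 2)
  step 2: ref 1 -> FAULT, frames=[6,3,1,-] (faults so far: 3)
  step 3: ref 7 -> FAULT, frames=[6,3,1,7] (faults so far: 4)
  step 4: ref 7 -> HIT, frames=[6,3,1,7] (faults so far: 4)
  step 5: ref 7 -> HIT, frames=[6,3,1,7] (faults so far: 4)
  step 6: ref 6 -> HIT, frames=[6,3,1,7] (faults so far: 4)
  step 7: ref 5 -> FAULT, evict 6, frames=[5,3,1,7] (faults so far: 5)
  step 8: ref 1 -> HIT, frames=[5,3,1,7] (faults so far: 5)
  step 9: ref 2 -> FAULT, evict 3, frames=[5,2,1,7] (faults so far: 6)
  step 10: ref 4 -> FAULT, evict 1, frames=[5,2,4,7] (faults so far: 7)
  step 11: ref 1 -> FAULT, evict 7, frames=[5,2,4,1] (faults so far: 8)
  step 12: ref 1 -> HIT, frames=[5,2,4,1] (faults so far: 8)
  step 13: ref 1 -> HIT, frames=[5,2,4,1] (faults so far: 8)
  step 14: ref 1 -> HIT, frames=[5,2,4,1] (faults so far: 8)
  FIFO total faults: 8
--- LRU ---
  step 0: ref 6 -> FAULT, frames=[6,-,-,-] (faults so far: 1)
  step 1: ref 3 -> FAULT, frames=[6,3,-,-] (faults so far: 2)
  step 2: ref 1 -> FAULT, frames=[6,3,1,-] (faults so far: 3)
  step 3: ref 7 -> FAULT, frames=[6,3,1,7] (faults so far: 4)
  step 4: ref 7 -> HIT, frames=[6,3,1,7] (faults so far: 4)
  step 5: ref 7 -> HIT, frames=[6,3,1,7] (faults so far: 4)
  step 6: ref 6 -> HIT, frames=[6,3,1,7] (faults so far: 4)
  step 7: ref 5 -> FAULT, evict 3, frames=[6,5,1,7] (faults so far: 5)
  step 8: ref 1 -> HIT, frames=[6,5,1,7] (faults so far: 5)
  step 9: ref 2 -> FAULT, evict 7, frames=[6,5,1,2] (faults so far: 6)
  step 10: ref 4 -> FAULT, evict 6, frames=[4,5,1,2] (faults so far: 7)
  step 11: ref 1 -> HIT, frames=[4,5,1,2] (faults so far: 7)
  step 12: ref 1 -> HIT, frames=[4,5,1,2] (faults so far: 7)
  step 13: ref 1 -> HIT, frames=[4,5,1,2] (faults so far: 7)
  step 14: ref 1 -> HIT, frames=[4,5,1,2] (faults so far: 7)
  LRU total faults: 7
--- Optimal ---
  step 0: ref 6 -> FAULT, frames=[6,-,-,-] (faults so far: 1)
  step 1: ref 3 -> FAULT, frames=[6,3,-,-] (faults so far: 2)
  step 2: ref 1 -> FAULT, frames=[6,3,1,-] (faults so far: 3)
  step 3: ref 7 -> FAULT, frames=[6,3,1,7] (faults so far: 4)
  step 4: ref 7 -> HIT, frames=[6,3,1,7] (faults so far: 4)
  step 5: ref 7 -> HIT, frames=[6,3,1,7] (faults so far: 4)
  step 6: ref 6 -> HIT, frames=[6,3,1,7] (faults so far: 4)
  step 7: ref 5 -> FAULT, evict 3, frames=[6,5,1,7] (faults so far: 5)
  step 8: ref 1 -> HIT, frames=[6,5,1,7] (faults so far: 5)
  step 9: ref 2 -> FAULT, evict 5, frames=[6,2,1,7] (faults so far: 6)
  step 10: ref 4 -> FAULT, evict 2, frames=[6,4,1,7] (faults so far: 7)
  step 11: ref 1 -> HIT, frames=[6,4,1,7] (faults so far: 7)
  step 12: ref 1 -> HIT, frames=[6,4,1,7] (faults so far: 7)
  step 13: ref 1 -> HIT, frames=[6,4,1,7] (faults so far: 7)
  step 14: ref 1 -> HIT, frames=[6,4,1,7] (faults so far: 7)
  Optimal total faults: 7

Answer: 8 7 7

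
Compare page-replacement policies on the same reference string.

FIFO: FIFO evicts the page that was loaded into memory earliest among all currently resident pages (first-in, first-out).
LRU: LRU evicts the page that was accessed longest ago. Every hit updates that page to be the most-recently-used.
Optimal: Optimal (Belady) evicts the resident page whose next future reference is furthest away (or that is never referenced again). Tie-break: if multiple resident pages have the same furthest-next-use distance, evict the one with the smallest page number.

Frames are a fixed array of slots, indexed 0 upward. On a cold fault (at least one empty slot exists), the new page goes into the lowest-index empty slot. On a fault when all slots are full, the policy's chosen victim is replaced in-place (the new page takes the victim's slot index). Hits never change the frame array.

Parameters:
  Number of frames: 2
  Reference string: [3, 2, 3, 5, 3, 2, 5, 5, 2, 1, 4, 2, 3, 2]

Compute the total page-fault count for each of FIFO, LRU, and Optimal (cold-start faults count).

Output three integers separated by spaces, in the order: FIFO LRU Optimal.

--- FIFO ---
  step 0: ref 3 -> FAULT, frames=[3,-] (faults so far: 1)
  step 1: ref 2 -> FAULT, frames=[3,2] (faults so far: 2)
  step 2: ref 3 -> HIT, frames=[3,2] (faults so far: 2)
  step 3: ref 5 -> FAULT, evict 3, frames=[5,2] (faults so far: 3)
  step 4: ref 3 -> FAULT, evict 2, frames=[5,3] (faults so far: 4)
  step 5: ref 2 -> FAULT, evict 5, frames=[2,3] (faults so far: 5)
  step 6: ref 5 -> FAULT, evict 3, frames=[2,5] (faults so far: 6)
  step 7: ref 5 -> HIT, frames=[2,5] (faults so far: 6)
  step 8: ref 2 -> HIT, frames=[2,5] (faults so far: 6)
  step 9: ref 1 -> FAULT, evict 2, frames=[1,5] (faults so far: 7)
  step 10: ref 4 -> FAULT, evict 5, frames=[1,4] (faults so far: 8)
  step 11: ref 2 -> FAULT, evict 1, frames=[2,4] (faults so far: 9)
  step 12: ref 3 -> FAULT, evict 4, frames=[2,3] (faults so far: 10)
  step 13: ref 2 -> HIT, frames=[2,3] (faults so far: 10)
  FIFO total faults: 10
--- LRU ---
  step 0: ref 3 -> FAULT, frames=[3,-] (faults so far: 1)
  step 1: ref 2 -> FAULT, frames=[3,2] (faults so far: 2)
  step 2: ref 3 -> HIT, frames=[3,2] (faults so far: 2)
  step 3: ref 5 -> FAULT, evict 2, frames=[3,5] (faults so far: 3)
  step 4: ref 3 -> HIT, frames=[3,5] (faults so far: 3)
  step 5: ref 2 -> FAULT, evict 5, frames=[3,2] (faults so far: 4)
  step 6: ref 5 -> FAULT, evict 3, frames=[5,2] (faults so far: 5)
  step 7: ref 5 -> HIT, frames=[5,2] (faults so far: 5)
  step 8: ref 2 -> HIT, frames=[5,2] (faults so far: 5)
  step 9: ref 1 -> FAULT, evict 5, frames=[1,2] (faults so far: 6)
  step 10: ref 4 -> FAULT, evict 2, frames=[1,4] (faults so far: 7)
  step 11: ref 2 -> FAULT, evict 1, frames=[2,4] (faults so far: 8)
  step 12: ref 3 -> FAULT, evict 4, frames=[2,3] (faults so far: 9)
  step 13: ref 2 -> HIT, frames=[2,3] (faults so far: 9)
  LRU total faults: 9
--- Optimal ---
  step 0: ref 3 -> FAULT, frames=[3,-] (faults so far: 1)
  step 1: ref 2 -> FAULT, frames=[3,2] (faults so far: 2)
  step 2: ref 3 -> HIT, frames=[3,2] (faults so far: 2)
  step 3: ref 5 -> FAULT, evict 2, frames=[3,5] (faults so far: 3)
  step 4: ref 3 -> HIT, frames=[3,5] (faults so far: 3)
  step 5: ref 2 -> FAULT, evict 3, frames=[2,5] (faults so far: 4)
  step 6: ref 5 -> HIT, frames=[2,5] (faults so far: 4)
  step 7: ref 5 -> HIT, frames=[2,5] (faults so far: 4)
  step 8: ref 2 -> HIT, frames=[2,5] (faults so far: 4)
  step 9: ref 1 -> FAULT, evict 5, frames=[2,1] (faults so far: 5)
  step 10: ref 4 -> FAULT, evict 1, frames=[2,4] (faults so far: 6)
  step 11: ref 2 -> HIT, frames=[2,4] (faults so far: 6)
  step 12: ref 3 -> FAULT, evict 4, frames=[2,3] (faults so far: 7)
  step 13: ref 2 -> HIT, frames=[2,3] (faults so far: 7)
  Optimal total faults: 7

Answer: 10 9 7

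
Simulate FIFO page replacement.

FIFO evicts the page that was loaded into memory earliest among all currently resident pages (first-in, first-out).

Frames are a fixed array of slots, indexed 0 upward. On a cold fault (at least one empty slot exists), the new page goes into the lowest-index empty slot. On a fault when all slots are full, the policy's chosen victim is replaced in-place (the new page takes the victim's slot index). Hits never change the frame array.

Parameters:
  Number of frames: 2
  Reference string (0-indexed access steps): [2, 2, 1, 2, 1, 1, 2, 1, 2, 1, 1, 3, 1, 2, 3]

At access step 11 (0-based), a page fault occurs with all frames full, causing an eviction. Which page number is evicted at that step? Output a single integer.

Step 0: ref 2 -> FAULT, frames=[2,-]
Step 1: ref 2 -> HIT, frames=[2,-]
Step 2: ref 1 -> FAULT, frames=[2,1]
Step 3: ref 2 -> HIT, frames=[2,1]
Step 4: ref 1 -> HIT, frames=[2,1]
Step 5: ref 1 -> HIT, frames=[2,1]
Step 6: ref 2 -> HIT, frames=[2,1]
Step 7: ref 1 -> HIT, frames=[2,1]
Step 8: ref 2 -> HIT, frames=[2,1]
Step 9: ref 1 -> HIT, frames=[2,1]
Step 10: ref 1 -> HIT, frames=[2,1]
Step 11: ref 3 -> FAULT, evict 2, frames=[3,1]
At step 11: evicted page 2

Answer: 2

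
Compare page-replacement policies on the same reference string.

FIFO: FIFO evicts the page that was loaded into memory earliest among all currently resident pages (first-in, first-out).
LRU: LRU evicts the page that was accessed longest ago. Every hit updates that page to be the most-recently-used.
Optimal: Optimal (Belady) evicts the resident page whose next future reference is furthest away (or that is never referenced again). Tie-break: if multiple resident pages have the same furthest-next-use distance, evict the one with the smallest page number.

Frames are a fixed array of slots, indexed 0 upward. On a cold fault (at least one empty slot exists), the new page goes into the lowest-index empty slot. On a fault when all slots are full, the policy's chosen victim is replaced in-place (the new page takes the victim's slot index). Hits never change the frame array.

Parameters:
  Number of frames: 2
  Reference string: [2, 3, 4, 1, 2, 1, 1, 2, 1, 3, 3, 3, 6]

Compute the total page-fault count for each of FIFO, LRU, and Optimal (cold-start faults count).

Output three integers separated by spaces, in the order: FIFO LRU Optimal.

Answer: 7 7 6

Derivation:
--- FIFO ---
  step 0: ref 2 -> FAULT, frames=[2,-] (faults so far: 1)
  step 1: ref 3 -> FAULT, frames=[2,3] (faults so far: 2)
  step 2: ref 4 -> FAULT, evict 2, frames=[4,3] (faults so far: 3)
  step 3: ref 1 -> FAULT, evict 3, frames=[4,1] (faults so far: 4)
  step 4: ref 2 -> FAULT, evict 4, frames=[2,1] (faults so far: 5)
  step 5: ref 1 -> HIT, frames=[2,1] (faults so far: 5)
  step 6: ref 1 -> HIT, frames=[2,1] (faults so far: 5)
  step 7: ref 2 -> HIT, frames=[2,1] (faults so far: 5)
  step 8: ref 1 -> HIT, frames=[2,1] (faults so far: 5)
  step 9: ref 3 -> FAULT, evict 1, frames=[2,3] (faults so far: 6)
  step 10: ref 3 -> HIT, frames=[2,3] (faults so far: 6)
  step 11: ref 3 -> HIT, frames=[2,3] (faults so far: 6)
  step 12: ref 6 -> FAULT, evict 2, frames=[6,3] (faults so far: 7)
  FIFO total faults: 7
--- LRU ---
  step 0: ref 2 -> FAULT, frames=[2,-] (faults so far: 1)
  step 1: ref 3 -> FAULT, frames=[2,3] (faults so far: 2)
  step 2: ref 4 -> FAULT, evict 2, frames=[4,3] (faults so far: 3)
  step 3: ref 1 -> FAULT, evict 3, frames=[4,1] (faults so far: 4)
  step 4: ref 2 -> FAULT, evict 4, frames=[2,1] (faults so far: 5)
  step 5: ref 1 -> HIT, frames=[2,1] (faults so far: 5)
  step 6: ref 1 -> HIT, frames=[2,1] (faults so far: 5)
  step 7: ref 2 -> HIT, frames=[2,1] (faults so far: 5)
  step 8: ref 1 -> HIT, frames=[2,1] (faults so far: 5)
  step 9: ref 3 -> FAULT, evict 2, frames=[3,1] (faults so far: 6)
  step 10: ref 3 -> HIT, frames=[3,1] (faults so far: 6)
  step 11: ref 3 -> HIT, frames=[3,1] (faults so far: 6)
  step 12: ref 6 -> FAULT, evict 1, frames=[3,6] (faults so far: 7)
  LRU total faults: 7
--- Optimal ---
  step 0: ref 2 -> FAULT, frames=[2,-] (faults so far: 1)
  step 1: ref 3 -> FAULT, frames=[2,3] (faults so far: 2)
  step 2: ref 4 -> FAULT, evict 3, frames=[2,4] (faults so far: 3)
  step 3: ref 1 -> FAULT, evict 4, frames=[2,1] (faults so far: 4)
  step 4: ref 2 -> HIT, frames=[2,1] (faults so far: 4)
  step 5: ref 1 -> HIT, frames=[2,1] (faults so far: 4)
  step 6: ref 1 -> HIT, frames=[2,1] (faults so far: 4)
  step 7: ref 2 -> HIT, frames=[2,1] (faults so far: 4)
  step 8: ref 1 -> HIT, frames=[2,1] (faults so far: 4)
  step 9: ref 3 -> FAULT, evict 1, frames=[2,3] (faults so far: 5)
  step 10: ref 3 -> HIT, frames=[2,3] (faults so far: 5)
  step 11: ref 3 -> HIT, frames=[2,3] (faults so far: 5)
  step 12: ref 6 -> FAULT, evict 2, frames=[6,3] (faults so far: 6)
  Optimal total faults: 6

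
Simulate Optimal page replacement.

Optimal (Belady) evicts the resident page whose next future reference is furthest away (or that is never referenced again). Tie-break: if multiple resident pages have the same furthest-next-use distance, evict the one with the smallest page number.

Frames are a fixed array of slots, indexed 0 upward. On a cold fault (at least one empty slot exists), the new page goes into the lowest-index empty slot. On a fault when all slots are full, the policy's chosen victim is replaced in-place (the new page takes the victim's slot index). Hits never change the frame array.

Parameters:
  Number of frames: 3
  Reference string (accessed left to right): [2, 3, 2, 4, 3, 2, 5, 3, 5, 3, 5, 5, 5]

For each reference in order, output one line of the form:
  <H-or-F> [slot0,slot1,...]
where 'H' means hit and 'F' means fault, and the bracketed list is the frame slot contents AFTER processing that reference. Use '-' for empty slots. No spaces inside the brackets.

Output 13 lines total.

F [2,-,-]
F [2,3,-]
H [2,3,-]
F [2,3,4]
H [2,3,4]
H [2,3,4]
F [5,3,4]
H [5,3,4]
H [5,3,4]
H [5,3,4]
H [5,3,4]
H [5,3,4]
H [5,3,4]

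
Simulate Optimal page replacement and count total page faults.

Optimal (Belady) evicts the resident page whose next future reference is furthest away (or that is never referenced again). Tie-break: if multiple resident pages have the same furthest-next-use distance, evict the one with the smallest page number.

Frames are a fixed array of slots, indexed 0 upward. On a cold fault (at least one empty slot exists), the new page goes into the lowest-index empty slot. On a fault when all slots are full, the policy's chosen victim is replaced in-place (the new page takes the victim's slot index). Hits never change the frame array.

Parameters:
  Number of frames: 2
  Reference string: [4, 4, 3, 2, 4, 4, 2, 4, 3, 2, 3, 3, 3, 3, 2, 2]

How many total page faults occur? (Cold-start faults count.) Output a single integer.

Answer: 4

Derivation:
Step 0: ref 4 → FAULT, frames=[4,-]
Step 1: ref 4 → HIT, frames=[4,-]
Step 2: ref 3 → FAULT, frames=[4,3]
Step 3: ref 2 → FAULT (evict 3), frames=[4,2]
Step 4: ref 4 → HIT, frames=[4,2]
Step 5: ref 4 → HIT, frames=[4,2]
Step 6: ref 2 → HIT, frames=[4,2]
Step 7: ref 4 → HIT, frames=[4,2]
Step 8: ref 3 → FAULT (evict 4), frames=[3,2]
Step 9: ref 2 → HIT, frames=[3,2]
Step 10: ref 3 → HIT, frames=[3,2]
Step 11: ref 3 → HIT, frames=[3,2]
Step 12: ref 3 → HIT, frames=[3,2]
Step 13: ref 3 → HIT, frames=[3,2]
Step 14: ref 2 → HIT, frames=[3,2]
Step 15: ref 2 → HIT, frames=[3,2]
Total faults: 4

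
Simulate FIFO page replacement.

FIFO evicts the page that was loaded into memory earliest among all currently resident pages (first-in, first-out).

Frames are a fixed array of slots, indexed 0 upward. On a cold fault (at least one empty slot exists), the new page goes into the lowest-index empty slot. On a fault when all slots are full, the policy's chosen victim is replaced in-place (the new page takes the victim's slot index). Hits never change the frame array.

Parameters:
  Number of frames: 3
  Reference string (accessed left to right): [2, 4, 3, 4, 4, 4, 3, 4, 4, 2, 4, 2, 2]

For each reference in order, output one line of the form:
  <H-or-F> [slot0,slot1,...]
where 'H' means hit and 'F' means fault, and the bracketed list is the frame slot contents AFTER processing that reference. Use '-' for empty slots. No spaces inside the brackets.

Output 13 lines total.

F [2,-,-]
F [2,4,-]
F [2,4,3]
H [2,4,3]
H [2,4,3]
H [2,4,3]
H [2,4,3]
H [2,4,3]
H [2,4,3]
H [2,4,3]
H [2,4,3]
H [2,4,3]
H [2,4,3]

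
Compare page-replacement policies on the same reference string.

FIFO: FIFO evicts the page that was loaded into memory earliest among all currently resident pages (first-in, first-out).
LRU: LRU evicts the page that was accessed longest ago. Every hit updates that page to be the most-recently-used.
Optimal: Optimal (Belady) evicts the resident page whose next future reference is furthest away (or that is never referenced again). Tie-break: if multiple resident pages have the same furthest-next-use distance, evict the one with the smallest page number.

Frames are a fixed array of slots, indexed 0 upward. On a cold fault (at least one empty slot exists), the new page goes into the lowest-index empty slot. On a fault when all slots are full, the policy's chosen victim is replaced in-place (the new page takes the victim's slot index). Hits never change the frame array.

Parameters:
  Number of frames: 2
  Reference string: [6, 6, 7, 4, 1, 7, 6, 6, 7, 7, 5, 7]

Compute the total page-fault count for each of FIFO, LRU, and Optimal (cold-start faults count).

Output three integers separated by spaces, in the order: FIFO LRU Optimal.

Answer: 8 7 6

Derivation:
--- FIFO ---
  step 0: ref 6 -> FAULT, frames=[6,-] (faults so far: 1)
  step 1: ref 6 -> HIT, frames=[6,-] (faults so far: 1)
  step 2: ref 7 -> FAULT, frames=[6,7] (faults so far: 2)
  step 3: ref 4 -> FAULT, evict 6, frames=[4,7] (faults so far: 3)
  step 4: ref 1 -> FAULT, evict 7, frames=[4,1] (faults so far: 4)
  step 5: ref 7 -> FAULT, evict 4, frames=[7,1] (faults so far: 5)
  step 6: ref 6 -> FAULT, evict 1, frames=[7,6] (faults so far: 6)
  step 7: ref 6 -> HIT, frames=[7,6] (faults so far: 6)
  step 8: ref 7 -> HIT, frames=[7,6] (faults so far: 6)
  step 9: ref 7 -> HIT, frames=[7,6] (faults so far: 6)
  step 10: ref 5 -> FAULT, evict 7, frames=[5,6] (faults so far: 7)
  step 11: ref 7 -> FAULT, evict 6, frames=[5,7] (faults so far: 8)
  FIFO total faults: 8
--- LRU ---
  step 0: ref 6 -> FAULT, frames=[6,-] (faults so far: 1)
  step 1: ref 6 -> HIT, frames=[6,-] (faults so far: 1)
  step 2: ref 7 -> FAULT, frames=[6,7] (faults so far: 2)
  step 3: ref 4 -> FAULT, evict 6, frames=[4,7] (faults so far: 3)
  step 4: ref 1 -> FAULT, evict 7, frames=[4,1] (faults so far: 4)
  step 5: ref 7 -> FAULT, evict 4, frames=[7,1] (faults so far: 5)
  step 6: ref 6 -> FAULT, evict 1, frames=[7,6] (faults so far: 6)
  step 7: ref 6 -> HIT, frames=[7,6] (faults so far: 6)
  step 8: ref 7 -> HIT, frames=[7,6] (faults so far: 6)
  step 9: ref 7 -> HIT, frames=[7,6] (faults so far: 6)
  step 10: ref 5 -> FAULT, evict 6, frames=[7,5] (faults so far: 7)
  step 11: ref 7 -> HIT, frames=[7,5] (faults so far: 7)
  LRU total faults: 7
--- Optimal ---
  step 0: ref 6 -> FAULT, frames=[6,-] (faults so far: 1)
  step 1: ref 6 -> HIT, frames=[6,-] (faults so far: 1)
  step 2: ref 7 -> FAULT, frames=[6,7] (faults so far: 2)
  step 3: ref 4 -> FAULT, evict 6, frames=[4,7] (faults so far: 3)
  step 4: ref 1 -> FAULT, evict 4, frames=[1,7] (faults so far: 4)
  step 5: ref 7 -> HIT, frames=[1,7] (faults so far: 4)
  step 6: ref 6 -> FAULT, evict 1, frames=[6,7] (faults so far: 5)
  step 7: ref 6 -> HIT, frames=[6,7] (faults so far: 5)
  step 8: ref 7 -> HIT, frames=[6,7] (faults so far: 5)
  step 9: ref 7 -> HIT, frames=[6,7] (faults so far: 5)
  step 10: ref 5 -> FAULT, evict 6, frames=[5,7] (faults so far: 6)
  step 11: ref 7 -> HIT, frames=[5,7] (faults so far: 6)
  Optimal total faults: 6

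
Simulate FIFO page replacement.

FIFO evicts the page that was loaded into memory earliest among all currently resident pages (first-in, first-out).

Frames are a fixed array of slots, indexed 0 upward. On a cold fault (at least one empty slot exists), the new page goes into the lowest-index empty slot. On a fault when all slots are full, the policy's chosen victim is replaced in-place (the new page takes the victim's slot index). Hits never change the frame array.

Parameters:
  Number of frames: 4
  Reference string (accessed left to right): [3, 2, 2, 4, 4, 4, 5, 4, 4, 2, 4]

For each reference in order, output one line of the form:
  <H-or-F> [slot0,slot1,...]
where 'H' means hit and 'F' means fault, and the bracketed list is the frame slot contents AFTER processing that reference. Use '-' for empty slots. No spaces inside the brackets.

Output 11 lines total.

F [3,-,-,-]
F [3,2,-,-]
H [3,2,-,-]
F [3,2,4,-]
H [3,2,4,-]
H [3,2,4,-]
F [3,2,4,5]
H [3,2,4,5]
H [3,2,4,5]
H [3,2,4,5]
H [3,2,4,5]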